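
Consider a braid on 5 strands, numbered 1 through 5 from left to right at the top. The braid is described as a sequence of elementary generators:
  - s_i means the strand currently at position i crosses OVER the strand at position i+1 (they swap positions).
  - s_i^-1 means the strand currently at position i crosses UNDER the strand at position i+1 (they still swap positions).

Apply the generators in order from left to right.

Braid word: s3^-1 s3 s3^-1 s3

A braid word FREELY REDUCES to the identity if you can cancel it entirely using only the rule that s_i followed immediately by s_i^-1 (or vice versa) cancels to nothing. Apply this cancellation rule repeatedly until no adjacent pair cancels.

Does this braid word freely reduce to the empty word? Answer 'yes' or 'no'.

Gen 1 (s3^-1): push. Stack: [s3^-1]
Gen 2 (s3): cancels prior s3^-1. Stack: []
Gen 3 (s3^-1): push. Stack: [s3^-1]
Gen 4 (s3): cancels prior s3^-1. Stack: []
Reduced word: (empty)

Answer: yes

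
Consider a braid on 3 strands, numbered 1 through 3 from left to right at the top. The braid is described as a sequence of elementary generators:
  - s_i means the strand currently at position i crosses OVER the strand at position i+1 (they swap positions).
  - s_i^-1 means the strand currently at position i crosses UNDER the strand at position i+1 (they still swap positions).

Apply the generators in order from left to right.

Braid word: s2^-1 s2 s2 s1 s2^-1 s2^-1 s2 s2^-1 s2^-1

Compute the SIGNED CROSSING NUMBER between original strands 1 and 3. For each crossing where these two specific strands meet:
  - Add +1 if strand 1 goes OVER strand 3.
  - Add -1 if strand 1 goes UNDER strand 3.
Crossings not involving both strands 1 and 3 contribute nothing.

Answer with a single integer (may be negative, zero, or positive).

Answer: 1

Derivation:
Gen 1: crossing 2x3. Both 1&3? no. Sum: 0
Gen 2: crossing 3x2. Both 1&3? no. Sum: 0
Gen 3: crossing 2x3. Both 1&3? no. Sum: 0
Gen 4: 1 over 3. Both 1&3? yes. Contrib: +1. Sum: 1
Gen 5: crossing 1x2. Both 1&3? no. Sum: 1
Gen 6: crossing 2x1. Both 1&3? no. Sum: 1
Gen 7: crossing 1x2. Both 1&3? no. Sum: 1
Gen 8: crossing 2x1. Both 1&3? no. Sum: 1
Gen 9: crossing 1x2. Both 1&3? no. Sum: 1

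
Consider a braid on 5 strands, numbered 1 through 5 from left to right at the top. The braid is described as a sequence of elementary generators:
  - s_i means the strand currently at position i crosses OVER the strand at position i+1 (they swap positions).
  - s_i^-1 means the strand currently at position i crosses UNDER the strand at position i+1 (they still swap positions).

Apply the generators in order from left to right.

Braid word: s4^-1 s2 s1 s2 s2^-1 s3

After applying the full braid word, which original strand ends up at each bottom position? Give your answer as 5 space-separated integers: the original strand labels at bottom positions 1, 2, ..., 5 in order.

Gen 1 (s4^-1): strand 4 crosses under strand 5. Perm now: [1 2 3 5 4]
Gen 2 (s2): strand 2 crosses over strand 3. Perm now: [1 3 2 5 4]
Gen 3 (s1): strand 1 crosses over strand 3. Perm now: [3 1 2 5 4]
Gen 4 (s2): strand 1 crosses over strand 2. Perm now: [3 2 1 5 4]
Gen 5 (s2^-1): strand 2 crosses under strand 1. Perm now: [3 1 2 5 4]
Gen 6 (s3): strand 2 crosses over strand 5. Perm now: [3 1 5 2 4]

Answer: 3 1 5 2 4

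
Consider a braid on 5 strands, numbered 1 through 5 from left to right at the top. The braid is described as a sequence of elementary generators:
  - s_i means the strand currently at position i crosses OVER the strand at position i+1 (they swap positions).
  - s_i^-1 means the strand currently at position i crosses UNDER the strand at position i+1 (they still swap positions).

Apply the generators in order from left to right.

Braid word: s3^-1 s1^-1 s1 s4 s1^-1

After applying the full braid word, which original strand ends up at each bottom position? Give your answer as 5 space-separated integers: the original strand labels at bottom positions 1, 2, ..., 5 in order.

Gen 1 (s3^-1): strand 3 crosses under strand 4. Perm now: [1 2 4 3 5]
Gen 2 (s1^-1): strand 1 crosses under strand 2. Perm now: [2 1 4 3 5]
Gen 3 (s1): strand 2 crosses over strand 1. Perm now: [1 2 4 3 5]
Gen 4 (s4): strand 3 crosses over strand 5. Perm now: [1 2 4 5 3]
Gen 5 (s1^-1): strand 1 crosses under strand 2. Perm now: [2 1 4 5 3]

Answer: 2 1 4 5 3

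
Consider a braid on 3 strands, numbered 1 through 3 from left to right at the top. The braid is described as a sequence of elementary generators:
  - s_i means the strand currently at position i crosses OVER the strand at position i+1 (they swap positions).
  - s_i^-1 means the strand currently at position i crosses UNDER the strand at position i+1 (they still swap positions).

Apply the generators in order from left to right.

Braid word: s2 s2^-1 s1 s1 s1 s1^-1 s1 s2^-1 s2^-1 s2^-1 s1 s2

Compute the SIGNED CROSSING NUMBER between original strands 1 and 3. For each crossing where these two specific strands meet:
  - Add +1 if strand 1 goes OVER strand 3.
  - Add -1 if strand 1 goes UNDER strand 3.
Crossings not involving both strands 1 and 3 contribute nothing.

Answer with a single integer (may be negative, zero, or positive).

Gen 1: crossing 2x3. Both 1&3? no. Sum: 0
Gen 2: crossing 3x2. Both 1&3? no. Sum: 0
Gen 3: crossing 1x2. Both 1&3? no. Sum: 0
Gen 4: crossing 2x1. Both 1&3? no. Sum: 0
Gen 5: crossing 1x2. Both 1&3? no. Sum: 0
Gen 6: crossing 2x1. Both 1&3? no. Sum: 0
Gen 7: crossing 1x2. Both 1&3? no. Sum: 0
Gen 8: 1 under 3. Both 1&3? yes. Contrib: -1. Sum: -1
Gen 9: 3 under 1. Both 1&3? yes. Contrib: +1. Sum: 0
Gen 10: 1 under 3. Both 1&3? yes. Contrib: -1. Sum: -1
Gen 11: crossing 2x3. Both 1&3? no. Sum: -1
Gen 12: crossing 2x1. Both 1&3? no. Sum: -1

Answer: -1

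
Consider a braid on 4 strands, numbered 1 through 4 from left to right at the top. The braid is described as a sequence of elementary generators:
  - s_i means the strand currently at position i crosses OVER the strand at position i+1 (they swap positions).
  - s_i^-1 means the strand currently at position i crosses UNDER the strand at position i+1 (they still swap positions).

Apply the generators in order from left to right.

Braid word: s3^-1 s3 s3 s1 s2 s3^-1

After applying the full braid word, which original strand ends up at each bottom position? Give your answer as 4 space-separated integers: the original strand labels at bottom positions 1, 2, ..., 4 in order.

Answer: 2 4 3 1

Derivation:
Gen 1 (s3^-1): strand 3 crosses under strand 4. Perm now: [1 2 4 3]
Gen 2 (s3): strand 4 crosses over strand 3. Perm now: [1 2 3 4]
Gen 3 (s3): strand 3 crosses over strand 4. Perm now: [1 2 4 3]
Gen 4 (s1): strand 1 crosses over strand 2. Perm now: [2 1 4 3]
Gen 5 (s2): strand 1 crosses over strand 4. Perm now: [2 4 1 3]
Gen 6 (s3^-1): strand 1 crosses under strand 3. Perm now: [2 4 3 1]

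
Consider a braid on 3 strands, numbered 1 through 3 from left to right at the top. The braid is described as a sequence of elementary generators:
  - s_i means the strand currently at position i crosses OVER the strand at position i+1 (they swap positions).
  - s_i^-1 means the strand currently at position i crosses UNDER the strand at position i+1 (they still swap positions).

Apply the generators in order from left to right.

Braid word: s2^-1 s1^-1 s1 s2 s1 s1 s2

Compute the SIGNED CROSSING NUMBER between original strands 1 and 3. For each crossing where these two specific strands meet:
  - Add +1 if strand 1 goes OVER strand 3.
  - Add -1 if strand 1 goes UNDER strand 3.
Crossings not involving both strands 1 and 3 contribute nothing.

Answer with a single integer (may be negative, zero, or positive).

Gen 1: crossing 2x3. Both 1&3? no. Sum: 0
Gen 2: 1 under 3. Both 1&3? yes. Contrib: -1. Sum: -1
Gen 3: 3 over 1. Both 1&3? yes. Contrib: -1. Sum: -2
Gen 4: crossing 3x2. Both 1&3? no. Sum: -2
Gen 5: crossing 1x2. Both 1&3? no. Sum: -2
Gen 6: crossing 2x1. Both 1&3? no. Sum: -2
Gen 7: crossing 2x3. Both 1&3? no. Sum: -2

Answer: -2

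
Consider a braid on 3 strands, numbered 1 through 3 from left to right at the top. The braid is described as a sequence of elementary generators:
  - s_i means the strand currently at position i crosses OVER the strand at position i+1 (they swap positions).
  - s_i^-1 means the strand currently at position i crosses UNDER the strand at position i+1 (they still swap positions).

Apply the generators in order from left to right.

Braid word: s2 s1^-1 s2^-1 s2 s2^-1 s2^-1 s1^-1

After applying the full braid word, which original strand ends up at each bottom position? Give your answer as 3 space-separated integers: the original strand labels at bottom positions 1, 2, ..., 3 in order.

Gen 1 (s2): strand 2 crosses over strand 3. Perm now: [1 3 2]
Gen 2 (s1^-1): strand 1 crosses under strand 3. Perm now: [3 1 2]
Gen 3 (s2^-1): strand 1 crosses under strand 2. Perm now: [3 2 1]
Gen 4 (s2): strand 2 crosses over strand 1. Perm now: [3 1 2]
Gen 5 (s2^-1): strand 1 crosses under strand 2. Perm now: [3 2 1]
Gen 6 (s2^-1): strand 2 crosses under strand 1. Perm now: [3 1 2]
Gen 7 (s1^-1): strand 3 crosses under strand 1. Perm now: [1 3 2]

Answer: 1 3 2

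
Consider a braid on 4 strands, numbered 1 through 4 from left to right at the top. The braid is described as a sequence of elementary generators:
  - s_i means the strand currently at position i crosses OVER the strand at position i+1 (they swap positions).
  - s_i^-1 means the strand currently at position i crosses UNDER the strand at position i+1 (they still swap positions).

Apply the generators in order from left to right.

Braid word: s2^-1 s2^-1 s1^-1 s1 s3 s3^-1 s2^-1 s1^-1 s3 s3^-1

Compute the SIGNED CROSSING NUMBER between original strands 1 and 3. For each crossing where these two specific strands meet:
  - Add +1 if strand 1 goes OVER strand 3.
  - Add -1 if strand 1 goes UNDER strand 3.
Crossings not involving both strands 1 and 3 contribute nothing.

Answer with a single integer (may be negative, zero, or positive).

Gen 1: crossing 2x3. Both 1&3? no. Sum: 0
Gen 2: crossing 3x2. Both 1&3? no. Sum: 0
Gen 3: crossing 1x2. Both 1&3? no. Sum: 0
Gen 4: crossing 2x1. Both 1&3? no. Sum: 0
Gen 5: crossing 3x4. Both 1&3? no. Sum: 0
Gen 6: crossing 4x3. Both 1&3? no. Sum: 0
Gen 7: crossing 2x3. Both 1&3? no. Sum: 0
Gen 8: 1 under 3. Both 1&3? yes. Contrib: -1. Sum: -1
Gen 9: crossing 2x4. Both 1&3? no. Sum: -1
Gen 10: crossing 4x2. Both 1&3? no. Sum: -1

Answer: -1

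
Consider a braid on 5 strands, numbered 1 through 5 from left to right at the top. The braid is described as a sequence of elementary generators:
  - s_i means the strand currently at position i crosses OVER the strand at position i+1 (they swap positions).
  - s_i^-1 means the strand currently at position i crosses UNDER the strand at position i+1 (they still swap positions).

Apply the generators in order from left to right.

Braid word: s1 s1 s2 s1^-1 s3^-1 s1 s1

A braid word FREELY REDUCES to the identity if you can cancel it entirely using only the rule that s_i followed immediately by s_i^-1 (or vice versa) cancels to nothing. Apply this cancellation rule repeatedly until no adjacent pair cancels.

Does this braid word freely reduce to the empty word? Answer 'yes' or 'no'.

Gen 1 (s1): push. Stack: [s1]
Gen 2 (s1): push. Stack: [s1 s1]
Gen 3 (s2): push. Stack: [s1 s1 s2]
Gen 4 (s1^-1): push. Stack: [s1 s1 s2 s1^-1]
Gen 5 (s3^-1): push. Stack: [s1 s1 s2 s1^-1 s3^-1]
Gen 6 (s1): push. Stack: [s1 s1 s2 s1^-1 s3^-1 s1]
Gen 7 (s1): push. Stack: [s1 s1 s2 s1^-1 s3^-1 s1 s1]
Reduced word: s1 s1 s2 s1^-1 s3^-1 s1 s1

Answer: no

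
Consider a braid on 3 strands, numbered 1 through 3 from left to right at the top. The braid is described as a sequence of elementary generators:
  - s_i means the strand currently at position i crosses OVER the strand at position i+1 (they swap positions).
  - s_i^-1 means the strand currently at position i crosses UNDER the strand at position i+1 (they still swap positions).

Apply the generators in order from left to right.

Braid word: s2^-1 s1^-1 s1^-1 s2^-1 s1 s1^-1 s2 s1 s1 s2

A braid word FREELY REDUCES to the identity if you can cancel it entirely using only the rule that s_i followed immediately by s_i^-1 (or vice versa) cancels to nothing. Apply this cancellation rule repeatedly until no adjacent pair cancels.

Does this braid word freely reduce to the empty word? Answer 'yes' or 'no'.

Gen 1 (s2^-1): push. Stack: [s2^-1]
Gen 2 (s1^-1): push. Stack: [s2^-1 s1^-1]
Gen 3 (s1^-1): push. Stack: [s2^-1 s1^-1 s1^-1]
Gen 4 (s2^-1): push. Stack: [s2^-1 s1^-1 s1^-1 s2^-1]
Gen 5 (s1): push. Stack: [s2^-1 s1^-1 s1^-1 s2^-1 s1]
Gen 6 (s1^-1): cancels prior s1. Stack: [s2^-1 s1^-1 s1^-1 s2^-1]
Gen 7 (s2): cancels prior s2^-1. Stack: [s2^-1 s1^-1 s1^-1]
Gen 8 (s1): cancels prior s1^-1. Stack: [s2^-1 s1^-1]
Gen 9 (s1): cancels prior s1^-1. Stack: [s2^-1]
Gen 10 (s2): cancels prior s2^-1. Stack: []
Reduced word: (empty)

Answer: yes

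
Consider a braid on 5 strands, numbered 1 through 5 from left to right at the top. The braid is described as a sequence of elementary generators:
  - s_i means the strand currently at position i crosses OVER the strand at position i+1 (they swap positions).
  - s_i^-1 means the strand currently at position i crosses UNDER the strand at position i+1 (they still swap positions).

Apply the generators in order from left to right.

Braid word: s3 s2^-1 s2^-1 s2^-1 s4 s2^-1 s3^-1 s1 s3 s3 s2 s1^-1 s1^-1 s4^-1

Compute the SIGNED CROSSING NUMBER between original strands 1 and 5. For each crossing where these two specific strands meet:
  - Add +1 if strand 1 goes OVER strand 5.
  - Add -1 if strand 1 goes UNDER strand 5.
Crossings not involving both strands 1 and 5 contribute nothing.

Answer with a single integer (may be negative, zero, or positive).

Answer: 1

Derivation:
Gen 1: crossing 3x4. Both 1&5? no. Sum: 0
Gen 2: crossing 2x4. Both 1&5? no. Sum: 0
Gen 3: crossing 4x2. Both 1&5? no. Sum: 0
Gen 4: crossing 2x4. Both 1&5? no. Sum: 0
Gen 5: crossing 3x5. Both 1&5? no. Sum: 0
Gen 6: crossing 4x2. Both 1&5? no. Sum: 0
Gen 7: crossing 4x5. Both 1&5? no. Sum: 0
Gen 8: crossing 1x2. Both 1&5? no. Sum: 0
Gen 9: crossing 5x4. Both 1&5? no. Sum: 0
Gen 10: crossing 4x5. Both 1&5? no. Sum: 0
Gen 11: 1 over 5. Both 1&5? yes. Contrib: +1. Sum: 1
Gen 12: crossing 2x5. Both 1&5? no. Sum: 1
Gen 13: crossing 5x2. Both 1&5? no. Sum: 1
Gen 14: crossing 4x3. Both 1&5? no. Sum: 1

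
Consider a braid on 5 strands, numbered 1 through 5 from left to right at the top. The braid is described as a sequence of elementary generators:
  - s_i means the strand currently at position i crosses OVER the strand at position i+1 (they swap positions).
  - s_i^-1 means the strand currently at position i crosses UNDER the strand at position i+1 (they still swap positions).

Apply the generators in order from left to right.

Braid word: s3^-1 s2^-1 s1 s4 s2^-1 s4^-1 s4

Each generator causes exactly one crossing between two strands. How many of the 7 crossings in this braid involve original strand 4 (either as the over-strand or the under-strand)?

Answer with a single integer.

Gen 1: crossing 3x4. Involves strand 4? yes. Count so far: 1
Gen 2: crossing 2x4. Involves strand 4? yes. Count so far: 2
Gen 3: crossing 1x4. Involves strand 4? yes. Count so far: 3
Gen 4: crossing 3x5. Involves strand 4? no. Count so far: 3
Gen 5: crossing 1x2. Involves strand 4? no. Count so far: 3
Gen 6: crossing 5x3. Involves strand 4? no. Count so far: 3
Gen 7: crossing 3x5. Involves strand 4? no. Count so far: 3

Answer: 3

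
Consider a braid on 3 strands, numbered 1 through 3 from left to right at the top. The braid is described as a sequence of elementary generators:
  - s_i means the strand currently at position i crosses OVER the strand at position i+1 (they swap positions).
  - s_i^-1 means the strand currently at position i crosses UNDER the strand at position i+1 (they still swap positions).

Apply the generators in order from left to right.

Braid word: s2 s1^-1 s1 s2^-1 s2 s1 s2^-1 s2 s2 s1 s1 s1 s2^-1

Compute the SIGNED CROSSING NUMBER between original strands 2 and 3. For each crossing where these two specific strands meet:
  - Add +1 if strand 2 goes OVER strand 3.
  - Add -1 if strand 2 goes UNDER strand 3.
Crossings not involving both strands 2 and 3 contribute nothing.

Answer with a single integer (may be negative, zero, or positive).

Gen 1: 2 over 3. Both 2&3? yes. Contrib: +1. Sum: 1
Gen 2: crossing 1x3. Both 2&3? no. Sum: 1
Gen 3: crossing 3x1. Both 2&3? no. Sum: 1
Gen 4: 3 under 2. Both 2&3? yes. Contrib: +1. Sum: 2
Gen 5: 2 over 3. Both 2&3? yes. Contrib: +1. Sum: 3
Gen 6: crossing 1x3. Both 2&3? no. Sum: 3
Gen 7: crossing 1x2. Both 2&3? no. Sum: 3
Gen 8: crossing 2x1. Both 2&3? no. Sum: 3
Gen 9: crossing 1x2. Both 2&3? no. Sum: 3
Gen 10: 3 over 2. Both 2&3? yes. Contrib: -1. Sum: 2
Gen 11: 2 over 3. Both 2&3? yes. Contrib: +1. Sum: 3
Gen 12: 3 over 2. Both 2&3? yes. Contrib: -1. Sum: 2
Gen 13: crossing 3x1. Both 2&3? no. Sum: 2

Answer: 2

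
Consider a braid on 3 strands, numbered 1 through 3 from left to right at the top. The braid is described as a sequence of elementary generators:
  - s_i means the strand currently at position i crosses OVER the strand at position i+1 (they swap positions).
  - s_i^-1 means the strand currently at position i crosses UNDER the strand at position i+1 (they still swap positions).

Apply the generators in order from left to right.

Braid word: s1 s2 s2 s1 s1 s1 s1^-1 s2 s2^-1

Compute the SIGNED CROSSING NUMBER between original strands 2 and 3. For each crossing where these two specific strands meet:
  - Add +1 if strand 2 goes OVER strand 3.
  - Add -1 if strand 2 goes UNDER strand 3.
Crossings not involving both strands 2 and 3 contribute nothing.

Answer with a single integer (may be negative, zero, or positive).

Gen 1: crossing 1x2. Both 2&3? no. Sum: 0
Gen 2: crossing 1x3. Both 2&3? no. Sum: 0
Gen 3: crossing 3x1. Both 2&3? no. Sum: 0
Gen 4: crossing 2x1. Both 2&3? no. Sum: 0
Gen 5: crossing 1x2. Both 2&3? no. Sum: 0
Gen 6: crossing 2x1. Both 2&3? no. Sum: 0
Gen 7: crossing 1x2. Both 2&3? no. Sum: 0
Gen 8: crossing 1x3. Both 2&3? no. Sum: 0
Gen 9: crossing 3x1. Both 2&3? no. Sum: 0

Answer: 0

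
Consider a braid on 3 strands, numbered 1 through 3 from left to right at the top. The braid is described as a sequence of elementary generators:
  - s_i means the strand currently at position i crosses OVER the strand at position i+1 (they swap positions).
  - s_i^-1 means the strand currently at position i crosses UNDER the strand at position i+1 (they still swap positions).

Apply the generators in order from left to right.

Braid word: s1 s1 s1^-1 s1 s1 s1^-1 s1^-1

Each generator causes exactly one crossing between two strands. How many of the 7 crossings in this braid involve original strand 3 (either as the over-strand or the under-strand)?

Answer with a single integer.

Gen 1: crossing 1x2. Involves strand 3? no. Count so far: 0
Gen 2: crossing 2x1. Involves strand 3? no. Count so far: 0
Gen 3: crossing 1x2. Involves strand 3? no. Count so far: 0
Gen 4: crossing 2x1. Involves strand 3? no. Count so far: 0
Gen 5: crossing 1x2. Involves strand 3? no. Count so far: 0
Gen 6: crossing 2x1. Involves strand 3? no. Count so far: 0
Gen 7: crossing 1x2. Involves strand 3? no. Count so far: 0

Answer: 0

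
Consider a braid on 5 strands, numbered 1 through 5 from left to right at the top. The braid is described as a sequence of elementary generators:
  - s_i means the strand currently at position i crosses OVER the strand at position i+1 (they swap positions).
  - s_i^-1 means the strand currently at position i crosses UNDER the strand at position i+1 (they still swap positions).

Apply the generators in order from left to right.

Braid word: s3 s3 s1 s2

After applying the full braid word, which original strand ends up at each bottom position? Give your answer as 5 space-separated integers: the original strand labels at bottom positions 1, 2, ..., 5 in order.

Answer: 2 3 1 4 5

Derivation:
Gen 1 (s3): strand 3 crosses over strand 4. Perm now: [1 2 4 3 5]
Gen 2 (s3): strand 4 crosses over strand 3. Perm now: [1 2 3 4 5]
Gen 3 (s1): strand 1 crosses over strand 2. Perm now: [2 1 3 4 5]
Gen 4 (s2): strand 1 crosses over strand 3. Perm now: [2 3 1 4 5]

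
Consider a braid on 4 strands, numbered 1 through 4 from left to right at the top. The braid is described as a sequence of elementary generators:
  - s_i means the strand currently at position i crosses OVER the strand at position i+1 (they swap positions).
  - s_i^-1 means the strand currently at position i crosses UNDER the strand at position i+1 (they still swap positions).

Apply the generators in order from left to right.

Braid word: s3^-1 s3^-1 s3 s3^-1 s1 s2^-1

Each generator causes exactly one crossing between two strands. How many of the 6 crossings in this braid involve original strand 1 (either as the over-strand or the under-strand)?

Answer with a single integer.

Answer: 2

Derivation:
Gen 1: crossing 3x4. Involves strand 1? no. Count so far: 0
Gen 2: crossing 4x3. Involves strand 1? no. Count so far: 0
Gen 3: crossing 3x4. Involves strand 1? no. Count so far: 0
Gen 4: crossing 4x3. Involves strand 1? no. Count so far: 0
Gen 5: crossing 1x2. Involves strand 1? yes. Count so far: 1
Gen 6: crossing 1x3. Involves strand 1? yes. Count so far: 2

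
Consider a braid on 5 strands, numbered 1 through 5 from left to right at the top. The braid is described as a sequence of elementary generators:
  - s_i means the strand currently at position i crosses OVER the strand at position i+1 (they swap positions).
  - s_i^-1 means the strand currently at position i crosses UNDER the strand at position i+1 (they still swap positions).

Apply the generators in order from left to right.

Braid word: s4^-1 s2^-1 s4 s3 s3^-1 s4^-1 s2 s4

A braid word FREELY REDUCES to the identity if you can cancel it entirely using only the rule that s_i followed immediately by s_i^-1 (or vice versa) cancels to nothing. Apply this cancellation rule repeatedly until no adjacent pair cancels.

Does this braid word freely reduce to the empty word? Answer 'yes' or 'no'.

Answer: yes

Derivation:
Gen 1 (s4^-1): push. Stack: [s4^-1]
Gen 2 (s2^-1): push. Stack: [s4^-1 s2^-1]
Gen 3 (s4): push. Stack: [s4^-1 s2^-1 s4]
Gen 4 (s3): push. Stack: [s4^-1 s2^-1 s4 s3]
Gen 5 (s3^-1): cancels prior s3. Stack: [s4^-1 s2^-1 s4]
Gen 6 (s4^-1): cancels prior s4. Stack: [s4^-1 s2^-1]
Gen 7 (s2): cancels prior s2^-1. Stack: [s4^-1]
Gen 8 (s4): cancels prior s4^-1. Stack: []
Reduced word: (empty)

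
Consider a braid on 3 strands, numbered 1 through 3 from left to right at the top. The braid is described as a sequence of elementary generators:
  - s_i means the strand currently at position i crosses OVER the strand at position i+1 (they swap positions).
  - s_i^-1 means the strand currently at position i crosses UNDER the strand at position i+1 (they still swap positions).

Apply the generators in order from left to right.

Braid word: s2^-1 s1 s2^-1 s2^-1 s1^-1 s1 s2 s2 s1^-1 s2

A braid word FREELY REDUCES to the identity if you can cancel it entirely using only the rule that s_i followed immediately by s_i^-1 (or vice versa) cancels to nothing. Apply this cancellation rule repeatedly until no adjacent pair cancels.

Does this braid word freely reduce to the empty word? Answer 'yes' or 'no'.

Answer: yes

Derivation:
Gen 1 (s2^-1): push. Stack: [s2^-1]
Gen 2 (s1): push. Stack: [s2^-1 s1]
Gen 3 (s2^-1): push. Stack: [s2^-1 s1 s2^-1]
Gen 4 (s2^-1): push. Stack: [s2^-1 s1 s2^-1 s2^-1]
Gen 5 (s1^-1): push. Stack: [s2^-1 s1 s2^-1 s2^-1 s1^-1]
Gen 6 (s1): cancels prior s1^-1. Stack: [s2^-1 s1 s2^-1 s2^-1]
Gen 7 (s2): cancels prior s2^-1. Stack: [s2^-1 s1 s2^-1]
Gen 8 (s2): cancels prior s2^-1. Stack: [s2^-1 s1]
Gen 9 (s1^-1): cancels prior s1. Stack: [s2^-1]
Gen 10 (s2): cancels prior s2^-1. Stack: []
Reduced word: (empty)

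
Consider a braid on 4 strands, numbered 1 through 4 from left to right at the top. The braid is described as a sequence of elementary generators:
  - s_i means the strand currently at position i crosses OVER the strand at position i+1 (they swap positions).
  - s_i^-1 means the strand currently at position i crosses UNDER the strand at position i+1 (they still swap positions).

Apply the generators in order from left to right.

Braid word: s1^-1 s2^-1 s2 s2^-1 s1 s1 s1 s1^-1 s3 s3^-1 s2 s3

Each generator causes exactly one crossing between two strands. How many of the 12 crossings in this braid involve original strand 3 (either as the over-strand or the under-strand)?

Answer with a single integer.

Gen 1: crossing 1x2. Involves strand 3? no. Count so far: 0
Gen 2: crossing 1x3. Involves strand 3? yes. Count so far: 1
Gen 3: crossing 3x1. Involves strand 3? yes. Count so far: 2
Gen 4: crossing 1x3. Involves strand 3? yes. Count so far: 3
Gen 5: crossing 2x3. Involves strand 3? yes. Count so far: 4
Gen 6: crossing 3x2. Involves strand 3? yes. Count so far: 5
Gen 7: crossing 2x3. Involves strand 3? yes. Count so far: 6
Gen 8: crossing 3x2. Involves strand 3? yes. Count so far: 7
Gen 9: crossing 1x4. Involves strand 3? no. Count so far: 7
Gen 10: crossing 4x1. Involves strand 3? no. Count so far: 7
Gen 11: crossing 3x1. Involves strand 3? yes. Count so far: 8
Gen 12: crossing 3x4. Involves strand 3? yes. Count so far: 9

Answer: 9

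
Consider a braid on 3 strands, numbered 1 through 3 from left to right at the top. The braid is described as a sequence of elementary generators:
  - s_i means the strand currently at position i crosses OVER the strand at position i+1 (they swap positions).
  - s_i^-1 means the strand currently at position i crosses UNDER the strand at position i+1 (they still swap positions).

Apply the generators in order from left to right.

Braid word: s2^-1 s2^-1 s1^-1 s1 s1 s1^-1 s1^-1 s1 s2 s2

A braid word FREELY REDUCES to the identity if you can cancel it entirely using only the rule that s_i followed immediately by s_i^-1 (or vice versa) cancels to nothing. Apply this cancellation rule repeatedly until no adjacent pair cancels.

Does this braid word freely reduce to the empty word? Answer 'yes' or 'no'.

Answer: yes

Derivation:
Gen 1 (s2^-1): push. Stack: [s2^-1]
Gen 2 (s2^-1): push. Stack: [s2^-1 s2^-1]
Gen 3 (s1^-1): push. Stack: [s2^-1 s2^-1 s1^-1]
Gen 4 (s1): cancels prior s1^-1. Stack: [s2^-1 s2^-1]
Gen 5 (s1): push. Stack: [s2^-1 s2^-1 s1]
Gen 6 (s1^-1): cancels prior s1. Stack: [s2^-1 s2^-1]
Gen 7 (s1^-1): push. Stack: [s2^-1 s2^-1 s1^-1]
Gen 8 (s1): cancels prior s1^-1. Stack: [s2^-1 s2^-1]
Gen 9 (s2): cancels prior s2^-1. Stack: [s2^-1]
Gen 10 (s2): cancels prior s2^-1. Stack: []
Reduced word: (empty)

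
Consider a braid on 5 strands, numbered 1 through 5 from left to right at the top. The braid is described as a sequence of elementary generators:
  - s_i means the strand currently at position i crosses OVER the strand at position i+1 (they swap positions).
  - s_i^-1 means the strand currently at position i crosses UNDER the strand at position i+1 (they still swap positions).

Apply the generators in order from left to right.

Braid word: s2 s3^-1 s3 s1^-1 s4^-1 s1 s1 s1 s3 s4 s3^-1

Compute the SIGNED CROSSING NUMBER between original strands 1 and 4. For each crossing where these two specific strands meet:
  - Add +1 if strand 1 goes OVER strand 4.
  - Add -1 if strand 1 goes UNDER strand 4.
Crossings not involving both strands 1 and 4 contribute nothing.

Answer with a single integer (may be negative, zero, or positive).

Gen 1: crossing 2x3. Both 1&4? no. Sum: 0
Gen 2: crossing 2x4. Both 1&4? no. Sum: 0
Gen 3: crossing 4x2. Both 1&4? no. Sum: 0
Gen 4: crossing 1x3. Both 1&4? no. Sum: 0
Gen 5: crossing 4x5. Both 1&4? no. Sum: 0
Gen 6: crossing 3x1. Both 1&4? no. Sum: 0
Gen 7: crossing 1x3. Both 1&4? no. Sum: 0
Gen 8: crossing 3x1. Both 1&4? no. Sum: 0
Gen 9: crossing 2x5. Both 1&4? no. Sum: 0
Gen 10: crossing 2x4. Both 1&4? no. Sum: 0
Gen 11: crossing 5x4. Both 1&4? no. Sum: 0

Answer: 0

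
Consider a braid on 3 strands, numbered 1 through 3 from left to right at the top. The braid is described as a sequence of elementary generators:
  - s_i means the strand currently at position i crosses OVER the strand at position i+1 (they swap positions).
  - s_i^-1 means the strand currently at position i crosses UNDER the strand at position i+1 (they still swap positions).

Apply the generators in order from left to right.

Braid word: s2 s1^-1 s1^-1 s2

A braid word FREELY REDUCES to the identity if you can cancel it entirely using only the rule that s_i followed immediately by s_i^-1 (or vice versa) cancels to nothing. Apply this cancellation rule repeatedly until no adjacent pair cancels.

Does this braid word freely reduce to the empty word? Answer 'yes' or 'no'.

Gen 1 (s2): push. Stack: [s2]
Gen 2 (s1^-1): push. Stack: [s2 s1^-1]
Gen 3 (s1^-1): push. Stack: [s2 s1^-1 s1^-1]
Gen 4 (s2): push. Stack: [s2 s1^-1 s1^-1 s2]
Reduced word: s2 s1^-1 s1^-1 s2

Answer: no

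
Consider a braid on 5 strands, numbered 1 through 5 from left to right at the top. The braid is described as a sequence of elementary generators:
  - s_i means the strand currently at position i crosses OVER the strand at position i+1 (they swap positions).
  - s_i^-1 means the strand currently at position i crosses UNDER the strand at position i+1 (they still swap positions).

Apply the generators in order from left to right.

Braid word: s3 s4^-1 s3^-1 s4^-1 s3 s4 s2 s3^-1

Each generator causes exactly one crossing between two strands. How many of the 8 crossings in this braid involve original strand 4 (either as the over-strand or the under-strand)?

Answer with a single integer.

Gen 1: crossing 3x4. Involves strand 4? yes. Count so far: 1
Gen 2: crossing 3x5. Involves strand 4? no. Count so far: 1
Gen 3: crossing 4x5. Involves strand 4? yes. Count so far: 2
Gen 4: crossing 4x3. Involves strand 4? yes. Count so far: 3
Gen 5: crossing 5x3. Involves strand 4? no. Count so far: 3
Gen 6: crossing 5x4. Involves strand 4? yes. Count so far: 4
Gen 7: crossing 2x3. Involves strand 4? no. Count so far: 4
Gen 8: crossing 2x4. Involves strand 4? yes. Count so far: 5

Answer: 5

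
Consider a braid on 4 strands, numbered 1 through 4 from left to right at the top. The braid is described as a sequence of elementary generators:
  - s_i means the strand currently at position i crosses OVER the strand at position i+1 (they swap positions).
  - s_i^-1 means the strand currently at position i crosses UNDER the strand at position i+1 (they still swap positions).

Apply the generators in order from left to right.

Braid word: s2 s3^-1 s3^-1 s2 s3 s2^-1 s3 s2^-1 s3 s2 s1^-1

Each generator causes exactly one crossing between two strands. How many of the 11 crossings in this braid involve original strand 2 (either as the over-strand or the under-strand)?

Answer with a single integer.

Answer: 9

Derivation:
Gen 1: crossing 2x3. Involves strand 2? yes. Count so far: 1
Gen 2: crossing 2x4. Involves strand 2? yes. Count so far: 2
Gen 3: crossing 4x2. Involves strand 2? yes. Count so far: 3
Gen 4: crossing 3x2. Involves strand 2? yes. Count so far: 4
Gen 5: crossing 3x4. Involves strand 2? no. Count so far: 4
Gen 6: crossing 2x4. Involves strand 2? yes. Count so far: 5
Gen 7: crossing 2x3. Involves strand 2? yes. Count so far: 6
Gen 8: crossing 4x3. Involves strand 2? no. Count so far: 6
Gen 9: crossing 4x2. Involves strand 2? yes. Count so far: 7
Gen 10: crossing 3x2. Involves strand 2? yes. Count so far: 8
Gen 11: crossing 1x2. Involves strand 2? yes. Count so far: 9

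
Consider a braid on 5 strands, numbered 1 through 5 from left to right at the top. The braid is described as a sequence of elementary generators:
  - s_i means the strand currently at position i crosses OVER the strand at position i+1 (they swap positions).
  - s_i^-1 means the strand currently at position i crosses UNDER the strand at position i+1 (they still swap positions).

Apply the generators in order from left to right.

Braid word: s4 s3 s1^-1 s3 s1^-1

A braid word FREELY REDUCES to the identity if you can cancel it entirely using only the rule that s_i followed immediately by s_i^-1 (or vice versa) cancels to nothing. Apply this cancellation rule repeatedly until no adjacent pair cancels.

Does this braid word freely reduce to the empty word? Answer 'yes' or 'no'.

Answer: no

Derivation:
Gen 1 (s4): push. Stack: [s4]
Gen 2 (s3): push. Stack: [s4 s3]
Gen 3 (s1^-1): push. Stack: [s4 s3 s1^-1]
Gen 4 (s3): push. Stack: [s4 s3 s1^-1 s3]
Gen 5 (s1^-1): push. Stack: [s4 s3 s1^-1 s3 s1^-1]
Reduced word: s4 s3 s1^-1 s3 s1^-1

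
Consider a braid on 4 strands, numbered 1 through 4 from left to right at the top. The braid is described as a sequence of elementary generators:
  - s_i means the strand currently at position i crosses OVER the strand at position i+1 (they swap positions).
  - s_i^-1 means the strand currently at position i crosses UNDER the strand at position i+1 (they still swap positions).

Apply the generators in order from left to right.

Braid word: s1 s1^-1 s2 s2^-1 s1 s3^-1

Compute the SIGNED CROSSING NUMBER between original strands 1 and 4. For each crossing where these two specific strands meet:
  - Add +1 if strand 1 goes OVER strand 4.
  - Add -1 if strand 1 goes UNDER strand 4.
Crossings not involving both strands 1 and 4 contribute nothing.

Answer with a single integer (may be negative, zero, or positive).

Answer: 0

Derivation:
Gen 1: crossing 1x2. Both 1&4? no. Sum: 0
Gen 2: crossing 2x1. Both 1&4? no. Sum: 0
Gen 3: crossing 2x3. Both 1&4? no. Sum: 0
Gen 4: crossing 3x2. Both 1&4? no. Sum: 0
Gen 5: crossing 1x2. Both 1&4? no. Sum: 0
Gen 6: crossing 3x4. Both 1&4? no. Sum: 0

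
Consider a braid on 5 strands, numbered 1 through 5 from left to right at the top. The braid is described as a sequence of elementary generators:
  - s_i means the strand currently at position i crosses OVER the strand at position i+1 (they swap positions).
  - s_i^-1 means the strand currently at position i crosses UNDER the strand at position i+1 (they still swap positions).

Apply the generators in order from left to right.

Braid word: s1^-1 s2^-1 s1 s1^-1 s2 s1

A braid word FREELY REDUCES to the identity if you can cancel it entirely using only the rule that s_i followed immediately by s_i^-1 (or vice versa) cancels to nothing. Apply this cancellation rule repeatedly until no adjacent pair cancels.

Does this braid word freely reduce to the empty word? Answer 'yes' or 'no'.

Gen 1 (s1^-1): push. Stack: [s1^-1]
Gen 2 (s2^-1): push. Stack: [s1^-1 s2^-1]
Gen 3 (s1): push. Stack: [s1^-1 s2^-1 s1]
Gen 4 (s1^-1): cancels prior s1. Stack: [s1^-1 s2^-1]
Gen 5 (s2): cancels prior s2^-1. Stack: [s1^-1]
Gen 6 (s1): cancels prior s1^-1. Stack: []
Reduced word: (empty)

Answer: yes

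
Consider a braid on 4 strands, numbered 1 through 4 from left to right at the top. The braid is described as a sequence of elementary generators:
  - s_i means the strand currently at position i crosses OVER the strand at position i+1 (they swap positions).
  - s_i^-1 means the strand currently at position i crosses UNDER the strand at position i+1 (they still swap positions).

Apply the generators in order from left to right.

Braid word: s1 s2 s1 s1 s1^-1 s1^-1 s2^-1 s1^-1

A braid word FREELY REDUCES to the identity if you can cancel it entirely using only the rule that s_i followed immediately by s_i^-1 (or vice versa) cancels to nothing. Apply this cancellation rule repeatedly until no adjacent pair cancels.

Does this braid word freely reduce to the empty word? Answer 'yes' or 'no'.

Answer: yes

Derivation:
Gen 1 (s1): push. Stack: [s1]
Gen 2 (s2): push. Stack: [s1 s2]
Gen 3 (s1): push. Stack: [s1 s2 s1]
Gen 4 (s1): push. Stack: [s1 s2 s1 s1]
Gen 5 (s1^-1): cancels prior s1. Stack: [s1 s2 s1]
Gen 6 (s1^-1): cancels prior s1. Stack: [s1 s2]
Gen 7 (s2^-1): cancels prior s2. Stack: [s1]
Gen 8 (s1^-1): cancels prior s1. Stack: []
Reduced word: (empty)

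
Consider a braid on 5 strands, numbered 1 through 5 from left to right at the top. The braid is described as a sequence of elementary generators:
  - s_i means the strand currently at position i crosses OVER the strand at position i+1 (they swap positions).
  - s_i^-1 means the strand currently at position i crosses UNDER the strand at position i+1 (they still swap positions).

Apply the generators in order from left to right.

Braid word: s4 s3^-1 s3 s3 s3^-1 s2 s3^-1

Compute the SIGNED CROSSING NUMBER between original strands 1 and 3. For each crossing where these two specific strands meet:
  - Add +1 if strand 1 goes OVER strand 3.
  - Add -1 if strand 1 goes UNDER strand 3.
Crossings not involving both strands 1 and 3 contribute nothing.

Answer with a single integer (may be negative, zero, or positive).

Answer: 0

Derivation:
Gen 1: crossing 4x5. Both 1&3? no. Sum: 0
Gen 2: crossing 3x5. Both 1&3? no. Sum: 0
Gen 3: crossing 5x3. Both 1&3? no. Sum: 0
Gen 4: crossing 3x5. Both 1&3? no. Sum: 0
Gen 5: crossing 5x3. Both 1&3? no. Sum: 0
Gen 6: crossing 2x3. Both 1&3? no. Sum: 0
Gen 7: crossing 2x5. Both 1&3? no. Sum: 0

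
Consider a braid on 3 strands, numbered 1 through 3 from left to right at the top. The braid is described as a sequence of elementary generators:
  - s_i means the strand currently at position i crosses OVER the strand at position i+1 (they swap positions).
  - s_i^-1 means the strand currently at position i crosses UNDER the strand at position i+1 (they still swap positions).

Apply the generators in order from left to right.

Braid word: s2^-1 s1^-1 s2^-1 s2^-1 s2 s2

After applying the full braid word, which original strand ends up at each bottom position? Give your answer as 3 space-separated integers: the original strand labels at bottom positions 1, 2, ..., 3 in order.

Answer: 3 1 2

Derivation:
Gen 1 (s2^-1): strand 2 crosses under strand 3. Perm now: [1 3 2]
Gen 2 (s1^-1): strand 1 crosses under strand 3. Perm now: [3 1 2]
Gen 3 (s2^-1): strand 1 crosses under strand 2. Perm now: [3 2 1]
Gen 4 (s2^-1): strand 2 crosses under strand 1. Perm now: [3 1 2]
Gen 5 (s2): strand 1 crosses over strand 2. Perm now: [3 2 1]
Gen 6 (s2): strand 2 crosses over strand 1. Perm now: [3 1 2]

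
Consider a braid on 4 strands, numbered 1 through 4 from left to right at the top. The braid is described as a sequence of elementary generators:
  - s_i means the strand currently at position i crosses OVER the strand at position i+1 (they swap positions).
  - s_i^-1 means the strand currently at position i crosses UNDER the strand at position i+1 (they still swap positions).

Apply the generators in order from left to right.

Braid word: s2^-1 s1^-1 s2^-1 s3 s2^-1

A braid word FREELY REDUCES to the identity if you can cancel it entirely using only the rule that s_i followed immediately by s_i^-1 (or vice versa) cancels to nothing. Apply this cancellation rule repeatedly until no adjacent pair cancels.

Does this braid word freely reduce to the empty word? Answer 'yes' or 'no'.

Gen 1 (s2^-1): push. Stack: [s2^-1]
Gen 2 (s1^-1): push. Stack: [s2^-1 s1^-1]
Gen 3 (s2^-1): push. Stack: [s2^-1 s1^-1 s2^-1]
Gen 4 (s3): push. Stack: [s2^-1 s1^-1 s2^-1 s3]
Gen 5 (s2^-1): push. Stack: [s2^-1 s1^-1 s2^-1 s3 s2^-1]
Reduced word: s2^-1 s1^-1 s2^-1 s3 s2^-1

Answer: no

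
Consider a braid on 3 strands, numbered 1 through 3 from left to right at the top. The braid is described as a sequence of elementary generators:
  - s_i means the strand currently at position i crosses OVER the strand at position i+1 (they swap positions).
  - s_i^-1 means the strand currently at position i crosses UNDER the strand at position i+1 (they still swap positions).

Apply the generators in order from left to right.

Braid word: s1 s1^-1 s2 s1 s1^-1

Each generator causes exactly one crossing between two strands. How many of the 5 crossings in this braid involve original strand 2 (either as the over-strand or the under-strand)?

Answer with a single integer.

Gen 1: crossing 1x2. Involves strand 2? yes. Count so far: 1
Gen 2: crossing 2x1. Involves strand 2? yes. Count so far: 2
Gen 3: crossing 2x3. Involves strand 2? yes. Count so far: 3
Gen 4: crossing 1x3. Involves strand 2? no. Count so far: 3
Gen 5: crossing 3x1. Involves strand 2? no. Count so far: 3

Answer: 3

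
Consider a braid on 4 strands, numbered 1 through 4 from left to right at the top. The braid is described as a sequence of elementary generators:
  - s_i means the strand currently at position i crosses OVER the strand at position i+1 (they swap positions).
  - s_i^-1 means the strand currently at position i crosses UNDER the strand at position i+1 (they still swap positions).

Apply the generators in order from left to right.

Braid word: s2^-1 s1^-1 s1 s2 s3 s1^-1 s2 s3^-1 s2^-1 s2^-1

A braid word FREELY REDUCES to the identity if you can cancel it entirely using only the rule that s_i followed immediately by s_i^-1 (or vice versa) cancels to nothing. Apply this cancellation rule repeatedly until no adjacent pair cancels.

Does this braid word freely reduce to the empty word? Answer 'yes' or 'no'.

Gen 1 (s2^-1): push. Stack: [s2^-1]
Gen 2 (s1^-1): push. Stack: [s2^-1 s1^-1]
Gen 3 (s1): cancels prior s1^-1. Stack: [s2^-1]
Gen 4 (s2): cancels prior s2^-1. Stack: []
Gen 5 (s3): push. Stack: [s3]
Gen 6 (s1^-1): push. Stack: [s3 s1^-1]
Gen 7 (s2): push. Stack: [s3 s1^-1 s2]
Gen 8 (s3^-1): push. Stack: [s3 s1^-1 s2 s3^-1]
Gen 9 (s2^-1): push. Stack: [s3 s1^-1 s2 s3^-1 s2^-1]
Gen 10 (s2^-1): push. Stack: [s3 s1^-1 s2 s3^-1 s2^-1 s2^-1]
Reduced word: s3 s1^-1 s2 s3^-1 s2^-1 s2^-1

Answer: no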